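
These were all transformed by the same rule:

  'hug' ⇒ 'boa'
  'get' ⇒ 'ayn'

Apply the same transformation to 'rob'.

This is a Caesar cipher with shift 20.
Applying it to rob: r+20=l, o+20=i, b+20=v.

liv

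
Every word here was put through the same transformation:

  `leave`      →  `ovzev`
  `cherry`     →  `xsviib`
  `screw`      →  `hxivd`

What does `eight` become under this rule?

vrtsg

This is the alphabet-reversal cipher (Atbash): a becomes z, b becomes y, etc.
Applying it to eight: e↔v, i↔r, g↔t, h↔s, t↔g.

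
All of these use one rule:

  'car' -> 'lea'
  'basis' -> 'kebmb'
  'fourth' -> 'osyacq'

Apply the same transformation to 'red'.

Two shifts are in play — +4 for a/e/i/o/u, +9 for every other letter.
On red: r(cons)+9=a, e(vowel)+4=i, d(cons)+9=m.

aim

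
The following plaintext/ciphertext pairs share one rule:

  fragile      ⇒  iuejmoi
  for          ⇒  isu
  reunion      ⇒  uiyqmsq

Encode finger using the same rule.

The shift depends on letter class: consonant f→i is +3, but vowel a→e is +4. Two shifts are in play — +4 for a/e/i/o/u, +3 for every other letter.
On finger: f(cons)+3=i, i(vowel)+4=m, n(cons)+3=q, g(cons)+3=j, e(vowel)+4=i, r(cons)+3=u.

imqjiu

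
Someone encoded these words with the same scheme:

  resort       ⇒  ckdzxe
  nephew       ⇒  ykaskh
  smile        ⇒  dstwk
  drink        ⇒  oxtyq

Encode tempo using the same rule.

ekxau

Shifts by position in resort: pos 0: r→c (+11), pos 1: e→k (+6), pos 2: s→d (+11), pos 3: o→z (+11), pos 4: r→x (+6), pos 5: t→e (+11) — repeating every 3. The shifts repeat in a cycle of length 3: positions 0,1,… shift by +11, +6, +11, then the pattern repeats.
On tempo: t+11=e, e+6=k, m+11=x, p+11=a, o+6=u.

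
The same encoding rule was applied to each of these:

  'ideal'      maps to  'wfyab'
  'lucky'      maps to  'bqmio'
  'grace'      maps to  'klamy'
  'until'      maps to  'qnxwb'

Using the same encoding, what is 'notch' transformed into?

ngxmd

This is an affine cipher: with a=0,…,z=25, each position x becomes (19x+0) mod 26.
Applying it to notch: n(13)→19·13+0≡13=n; o(14)→19·14+0≡6=g; t(19)→19·19+0≡23=x; c(2)→19·2+0≡12=m; h(7)→19·7+0≡3=d (all mod 26).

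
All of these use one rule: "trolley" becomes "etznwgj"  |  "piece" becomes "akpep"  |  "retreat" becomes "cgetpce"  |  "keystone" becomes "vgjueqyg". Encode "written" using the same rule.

httvegy

Shifts by position in trolley: pos 0: t→e (+11), pos 1: r→t (+2), pos 2: o→z (+11), pos 3: l→n (+2) — repeating every 2. The shifts repeat in a cycle of length 2: positions 0,1,… shift by +11, +2, then the pattern repeats.
Applying it to written: w+11=h, r+2=t, i+11=t, t+2=v, t+11=e, e+2=g, n+11=y.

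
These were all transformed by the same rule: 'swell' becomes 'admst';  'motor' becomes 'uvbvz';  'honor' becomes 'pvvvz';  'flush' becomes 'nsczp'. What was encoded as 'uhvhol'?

manage

A repeating key of period 2 is used — shifts +8, +7 over and over.
Decoding uhvhol: u−8=m, h−7=a, v−8=n, h−7=a, o−8=g, l−7=e.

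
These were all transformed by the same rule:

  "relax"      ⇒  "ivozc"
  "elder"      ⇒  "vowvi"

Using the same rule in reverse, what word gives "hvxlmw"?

second

Each pair mirrors across the alphabet (r↔i, e↔v, l↔o): positions sum to 25. Each letter is replaced by its mirror in the alphabet: a↔z, b↔y, c↔x, and so on (the Atbash cipher).
Decoding hvxlmw: h↔s, v↔e, x↔c, l↔o, m↔n, w↔d.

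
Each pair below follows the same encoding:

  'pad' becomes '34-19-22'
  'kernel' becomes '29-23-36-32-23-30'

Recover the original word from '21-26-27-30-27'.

Each letter is replaced by its alphabet position (a=1..z=26) + 18.
Undoing it on 21-26-27-30-27: 21→(21−18)÷1=3=c, 26→(26−18)÷1=8=h, 27→(27−18)÷1=9=i, 30→(30−18)÷1=12=l, 27→(27−18)÷1=9=i.

chili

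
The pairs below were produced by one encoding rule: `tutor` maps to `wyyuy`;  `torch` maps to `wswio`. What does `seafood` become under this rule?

In tutor: t→w is +3, u→y is +4, t→y is +5, o→u is +6 — the shift increases by 1 each position. The shift increases by 1 at each position, starting from +3: 3, 4, 5, ….
Applying it to seafood: s+3=v, e+4=i, a+5=f, f+6=l, o+7=v, o+8=w, d+9=m.

viflvwm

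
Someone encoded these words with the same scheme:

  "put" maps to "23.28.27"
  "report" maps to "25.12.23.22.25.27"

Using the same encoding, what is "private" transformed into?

23.25.16.29.8.27.12

p is letter #16 and maps to 23: an offset of 7. Each letter is replaced by its alphabet position (a=1..z=26) + 7.
Applying it to private: p=16→23, r=18→25, i=9→16, v=22→29, a=1→8, t=20→27, e=5→12.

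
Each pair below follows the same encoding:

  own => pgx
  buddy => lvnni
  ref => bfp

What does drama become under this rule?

The rule splits by letter class: vowels +1, consonants +10.
Applying it to drama: d(cons)+10=n, r(cons)+10=b, a(vowel)+1=b, m(cons)+10=w, a(vowel)+1=b.

nbbwb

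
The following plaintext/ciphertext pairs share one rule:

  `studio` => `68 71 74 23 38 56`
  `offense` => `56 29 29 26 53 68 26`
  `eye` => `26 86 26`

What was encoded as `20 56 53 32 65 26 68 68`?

congress

s(#19)→68 and t(#20)→71: differences scale by 3, so n = 3·pos + 11. Each letter becomes 3×(its alphabet position, a=1..z=26) + 11.
Decoding 20 56 53 32 65 26 68 68: 20→(20−11)÷3=3=c, 56→(56−11)÷3=15=o, 53→(53−11)÷3=14=n, 32→(32−11)÷3=7=g, 65→(65−11)÷3=18=r, 26→(26−11)÷3=5=e, 68→(68−11)÷3=19=s, 68→(68−11)÷3=19=s.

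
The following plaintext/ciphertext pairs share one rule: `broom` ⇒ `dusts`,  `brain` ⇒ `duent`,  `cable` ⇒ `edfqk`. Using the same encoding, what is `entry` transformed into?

In broom: b→d is +2, r→u is +3, o→s is +4, o→t is +5 — the shift increases by 1 each position. Letter i (0-indexed) is shifted by i+2, so successive shifts are 2, 3, 4, ….
Applying it to entry: e+2=g, n+3=q, t+4=x, r+5=w, y+6=e.

gqxwe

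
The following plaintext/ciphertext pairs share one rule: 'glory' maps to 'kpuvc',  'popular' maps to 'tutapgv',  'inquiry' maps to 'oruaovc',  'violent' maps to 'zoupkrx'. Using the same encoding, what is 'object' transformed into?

ufnkgx

The shift depends on letter class: consonant g→k is +4, but vowel o→u is +6. Vowels shift forward by 6 and consonants shift forward by 4.
Applying it to object: o(vowel)+6=u, b(cons)+4=f, j(cons)+4=n, e(vowel)+6=k, c(cons)+4=g, t(cons)+4=x.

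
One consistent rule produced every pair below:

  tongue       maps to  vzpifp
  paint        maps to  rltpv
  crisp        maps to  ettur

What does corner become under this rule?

The rule splits by letter class: vowels +11, consonants +2.
For corner: c(cons)+2=e, o(vowel)+11=z, r(cons)+2=t, n(cons)+2=p, e(vowel)+11=p, r(cons)+2=t.

eztppt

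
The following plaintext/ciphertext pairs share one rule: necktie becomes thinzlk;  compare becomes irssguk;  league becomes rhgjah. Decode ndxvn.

harsh

Shifts by position in necktie: pos 0: n→t (+6), pos 1: e→h (+3), pos 2: c→i (+6), pos 3: k→n (+3) — repeating every 2. The shifts repeat in a cycle of length 2: positions 0,1,… shift by +6, +3, then the pattern repeats.
Reversing it on ndxvn: n−6=h, d−3=a, x−6=r, v−3=s, n−6=h.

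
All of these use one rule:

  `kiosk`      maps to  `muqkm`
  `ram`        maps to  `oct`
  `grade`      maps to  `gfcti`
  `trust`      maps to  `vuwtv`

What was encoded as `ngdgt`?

rebel

The output letters match the input read backwards, each shifted +2: kiosk reversed is ksoik. Two steps: reverse the string, then apply a Caesar shift of +2.
Undoing it on ngdgt: shift back: n−2=l, g−2=e, d−2=b, g−2=e, t−2=r → leber; then reverse → rebel.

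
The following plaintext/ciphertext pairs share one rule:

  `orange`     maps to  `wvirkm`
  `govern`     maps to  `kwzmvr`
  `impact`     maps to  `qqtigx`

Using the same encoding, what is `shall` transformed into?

wlipp

The rule splits by letter class: vowels +8, consonants +4.
Applying it to shall: s(cons)+4=w, h(cons)+4=l, a(vowel)+8=i, l(cons)+4=p, l(cons)+4=p.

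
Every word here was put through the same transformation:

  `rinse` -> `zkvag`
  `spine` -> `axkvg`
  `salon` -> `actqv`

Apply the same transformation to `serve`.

The shift depends on letter class: consonant r→z is +8, but vowel i→k is +2. Two shifts are in play — +2 for a/e/i/o/u, +8 for every other letter.
Applying it to serve: s(cons)+8=a, e(vowel)+2=g, r(cons)+8=z, v(cons)+8=d, e(vowel)+2=g.

agzdg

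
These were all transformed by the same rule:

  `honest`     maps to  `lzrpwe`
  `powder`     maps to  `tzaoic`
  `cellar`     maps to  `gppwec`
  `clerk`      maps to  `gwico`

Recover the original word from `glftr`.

cabin

Shifts by position in honest: pos 0: h→l (+4), pos 1: o→z (+11), pos 2: n→r (+4), pos 3: e→p (+11) — repeating every 2. A repeating key of period 2 is used — shifts +4, +11 over and over.
Decoding glftr: g−4=c, l−11=a, f−4=b, t−11=i, r−4=n.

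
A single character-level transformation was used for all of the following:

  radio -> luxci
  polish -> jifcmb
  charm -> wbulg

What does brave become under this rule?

vlupy

Each letter is shifted forward by 20 in the alphabet (a Caesar shift of +20).
On brave: b+20=v, r+20=l, a+20=u, v+20=p, e+20=y.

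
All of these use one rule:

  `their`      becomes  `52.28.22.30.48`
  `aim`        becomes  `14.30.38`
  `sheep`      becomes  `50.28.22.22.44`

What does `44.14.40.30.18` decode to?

With a=1..z=26, the number is 2·pos + 12.
Reversing it on 44.14.40.30.18: 44→(44−12)÷2=16=p, 14→(14−12)÷2=1=a, 40→(40−12)÷2=14=n, 30→(30−12)÷2=9=i, 18→(18−12)÷2=3=c.

panic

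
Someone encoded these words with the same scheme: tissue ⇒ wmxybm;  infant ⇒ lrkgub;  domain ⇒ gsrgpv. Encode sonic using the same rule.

vssoj

In tissue: t→w is +3, i→m is +4, s→x is +5, s→y is +6 — the shift increases by 1 each position. Each letter shifts forward by (position + 3), i.e. 3, 4, 5, … — the shift grows by one for each successive letter.
For sonic: s+3=v, o+4=s, n+5=s, i+6=o, c+7=j.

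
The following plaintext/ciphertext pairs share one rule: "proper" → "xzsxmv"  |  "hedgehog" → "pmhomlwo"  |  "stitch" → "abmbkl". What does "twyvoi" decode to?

lounge

The shifts repeat in a cycle of length 3: positions 0,1,… shift by +8, +8, +4, then the pattern repeats.
Undoing it on twyvoi: t−8=l, w−8=o, y−4=u, v−8=n, o−8=g, i−4=e.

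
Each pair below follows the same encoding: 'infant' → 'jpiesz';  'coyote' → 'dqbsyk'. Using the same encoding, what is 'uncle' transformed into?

Each letter shifts forward by (position + 1), i.e. 1, 2, 3, … — the shift grows by one for each successive letter.
For uncle: u+1=v, n+2=p, c+3=f, l+4=p, e+5=j.

vpfpj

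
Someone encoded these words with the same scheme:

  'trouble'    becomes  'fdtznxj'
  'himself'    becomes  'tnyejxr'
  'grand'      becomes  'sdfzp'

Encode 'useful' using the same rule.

Two shifts are in play — +5 for a/e/i/o/u, +12 for every other letter.
For useful: u(vowel)+5=z, s(cons)+12=e, e(vowel)+5=j, f(cons)+12=r, u(vowel)+5=z, l(cons)+12=x.

zejrzx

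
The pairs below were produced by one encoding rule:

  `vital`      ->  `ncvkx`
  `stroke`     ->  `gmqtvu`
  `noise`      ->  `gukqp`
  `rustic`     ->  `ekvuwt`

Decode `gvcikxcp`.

The output letters match the input read backwards, each shifted +2: vital reversed is lativ. Read the word backwards and shift each letter +2.
Undoing it on gvcikxcp: shift back: g−2=e, v−2=t, c−2=a, i−2=g, k−2=i, x−2=v, c−2=a, p−2=n → etagivan; then reverse → navigate.

navigate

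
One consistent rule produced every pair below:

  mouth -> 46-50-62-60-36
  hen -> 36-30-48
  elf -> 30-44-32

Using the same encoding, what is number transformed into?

48-62-46-24-30-56

Each letter becomes 2×(its alphabet position, a=1..z=26) + 20.
On number: n=14→48, u=21→62, m=13→46, b=2→24, e=5→30, r=18→56.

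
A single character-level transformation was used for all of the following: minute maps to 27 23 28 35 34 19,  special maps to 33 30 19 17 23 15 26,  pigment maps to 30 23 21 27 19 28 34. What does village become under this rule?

36 23 26 26 15 21 19

m is letter #13 and maps to 27: an offset of 14. Each letter is replaced by its alphabet position (a=1..z=26) + 14.
For village: v=22→36, i=9→23, l=12→26, l=12→26, a=1→15, g=7→21, e=5→19.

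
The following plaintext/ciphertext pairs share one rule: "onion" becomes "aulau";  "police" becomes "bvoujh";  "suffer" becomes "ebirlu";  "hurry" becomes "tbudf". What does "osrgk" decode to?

Shifts by position in onion: pos 0: o→a (+12), pos 1: n→u (+7), pos 2: i→l (+3), pos 3: o→a (+12), pos 4: n→u (+7) — repeating every 3. It's a Vigenère-style cipher with numeric key [12,7,3]: position i shifts by key[i mod 3].
Undoing it on osrgk: o−12=c, s−7=l, r−3=o, g−12=u, k−7=d.

cloud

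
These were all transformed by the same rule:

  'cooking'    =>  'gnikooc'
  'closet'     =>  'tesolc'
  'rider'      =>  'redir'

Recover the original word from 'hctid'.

ditch

The output letters match the input read backwards: cooking reversed is gnikooc. It's just the letters in reverse order.
Decoding hctid: then reverse → ditch.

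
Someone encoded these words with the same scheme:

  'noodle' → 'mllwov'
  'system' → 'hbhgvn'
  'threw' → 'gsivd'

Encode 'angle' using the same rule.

Each pair mirrors across the alphabet (n↔m, o↔l, o↔l): positions sum to 25. Letters are reflected about the middle of the alphabet (position → 25−position): Atbash.
Applying it to angle: a↔z, n↔m, g↔t, l↔o, e↔v.

zmtov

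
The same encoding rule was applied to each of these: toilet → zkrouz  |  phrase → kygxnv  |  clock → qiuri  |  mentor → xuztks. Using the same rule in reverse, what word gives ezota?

Two steps: reverse the string, then apply a Caesar shift of +6.
Undoing it on ezota: shift back: e−6=y, z−6=t, o−6=i, t−6=n, a−6=u → ytinu; then reverse → unity.

unity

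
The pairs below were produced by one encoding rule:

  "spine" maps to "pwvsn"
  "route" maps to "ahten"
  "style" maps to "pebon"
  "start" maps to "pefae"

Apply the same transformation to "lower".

Treating letters as 0–25, the rule is x ↦ 15x + 5 (mod 26).
For lower: l(11)→15·11+5≡14=o; o(14)→15·14+5≡7=h; w(22)→15·22+5≡23=x; e(4)→15·4+5≡13=n; r(17)→15·17+5≡0=a (all mod 26).

ohxna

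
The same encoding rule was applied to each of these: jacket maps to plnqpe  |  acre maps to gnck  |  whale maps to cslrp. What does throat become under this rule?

zscule

Shifts by position in jacket: pos 0: j→p (+6), pos 1: a→l (+11), pos 2: c→n (+11), pos 3: k→q (+6), pos 4: e→p (+11), pos 5: t→e (+11) — repeating every 3. It's a Vigenère-style cipher with numeric key [6,11,11]: position i shifts by key[i mod 3].
Applying it to throat: t+6=z, h+11=s, r+11=c, o+6=u, a+11=l, t+11=e.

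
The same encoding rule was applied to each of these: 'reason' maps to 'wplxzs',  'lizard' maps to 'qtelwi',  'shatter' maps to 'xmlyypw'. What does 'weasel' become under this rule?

bplxpq

The shift depends on letter class: consonant r→w is +5, but vowel e→p is +11. Two shifts are in play — +11 for a/e/i/o/u, +5 for every other letter.
Applying it to weasel: w(cons)+5=b, e(vowel)+11=p, a(vowel)+11=l, s(cons)+5=x, e(vowel)+11=p, l(cons)+5=q.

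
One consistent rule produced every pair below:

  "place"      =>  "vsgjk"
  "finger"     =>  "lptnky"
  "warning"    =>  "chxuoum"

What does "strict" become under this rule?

Shifts by position in place: pos 0: p→v (+6), pos 1: l→s (+7), pos 2: a→g (+6), pos 3: c→j (+7) — repeating every 2. The shifts repeat in a cycle of length 2: positions 0,1,… shift by +6, +7, then the pattern repeats.
On strict: s+6=y, t+7=a, r+6=x, i+7=p, c+6=i, t+7=a.

yaxpia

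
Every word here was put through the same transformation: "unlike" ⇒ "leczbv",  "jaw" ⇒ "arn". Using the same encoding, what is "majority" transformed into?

Compare letters: u→l is +17, n→e is +17, l→c is +17 — a constant shift. This is a Caesar cipher with shift 17.
For majority: m+17=d, a+17=r, j+17=a, o+17=f, r+17=i, i+17=z, t+17=k, y+17=p.

drafizkp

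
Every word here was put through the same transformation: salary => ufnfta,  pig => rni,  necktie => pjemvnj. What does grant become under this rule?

The shift depends on letter class: consonant s→u is +2, but vowel a→f is +5. Vowels shift forward by 5 and consonants shift forward by 2.
Applying it to grant: g(cons)+2=i, r(cons)+2=t, a(vowel)+5=f, n(cons)+2=p, t(cons)+2=v.

itfpv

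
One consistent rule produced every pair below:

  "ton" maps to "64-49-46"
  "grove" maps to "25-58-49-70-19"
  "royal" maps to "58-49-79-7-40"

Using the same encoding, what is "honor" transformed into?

28-49-46-49-58

t(#20)→64 and o(#15)→49: differences scale by 3, so n = 3·pos + 4. Each letter becomes 3×(its alphabet position, a=1..z=26) + 4.
For honor: h=8→28, o=15→49, n=14→46, o=15→49, r=18→58.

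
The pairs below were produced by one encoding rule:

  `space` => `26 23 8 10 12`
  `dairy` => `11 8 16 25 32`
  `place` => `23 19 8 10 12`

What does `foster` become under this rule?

s is letter #19 and maps to 26: an offset of 7. Letters become their 1-based position plus 7 (so a→8, b→9, …).
Applying it to foster: f=6→13, o=15→22, s=19→26, t=20→27, e=5→12, r=18→25.

13 22 26 27 12 25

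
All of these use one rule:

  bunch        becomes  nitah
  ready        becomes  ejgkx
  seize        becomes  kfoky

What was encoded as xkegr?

layer

Read the word backwards and shift each letter +6.
Undoing it on xkegr: shift back: x−6=r, k−6=e, e−6=y, g−6=a, r−6=l → reyal; then reverse → layer.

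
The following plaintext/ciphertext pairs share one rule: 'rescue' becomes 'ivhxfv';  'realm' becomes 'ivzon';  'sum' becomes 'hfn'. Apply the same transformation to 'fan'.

This is the alphabet-reversal cipher (Atbash): a becomes z, b becomes y, etc.
Applying it to fan: f↔u, a↔z, n↔m.

uzm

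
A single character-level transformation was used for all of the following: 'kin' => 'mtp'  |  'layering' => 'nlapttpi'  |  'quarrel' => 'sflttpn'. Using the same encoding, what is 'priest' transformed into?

rttpuv

The rule splits by letter class: vowels +11, consonants +2.
On priest: p(cons)+2=r, r(cons)+2=t, i(vowel)+11=t, e(vowel)+11=p, s(cons)+2=u, t(cons)+2=v.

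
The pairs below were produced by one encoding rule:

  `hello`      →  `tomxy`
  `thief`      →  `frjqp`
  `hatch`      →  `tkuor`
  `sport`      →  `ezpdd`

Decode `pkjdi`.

Shifts by position in hello: pos 0: h→t (+12), pos 1: e→o (+10), pos 2: l→m (+1), pos 3: l→x (+12), pos 4: o→y (+10) — repeating every 3. A repeating key of period 3 is used — shifts +12, +10, +1 over and over.
Decoding pkjdi: p−12=d, k−10=a, j−1=i, d−12=r, i−10=y.

dairy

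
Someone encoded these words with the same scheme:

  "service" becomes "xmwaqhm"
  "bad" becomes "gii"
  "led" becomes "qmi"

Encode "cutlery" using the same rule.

The shift depends on letter class: consonant s→x is +5, but vowel e→m is +8. The rule splits by letter class: vowels +8, consonants +5.
For cutlery: c(cons)+5=h, u(vowel)+8=c, t(cons)+5=y, l(cons)+5=q, e(vowel)+8=m, r(cons)+5=w, y(cons)+5=d.

hcyqmwd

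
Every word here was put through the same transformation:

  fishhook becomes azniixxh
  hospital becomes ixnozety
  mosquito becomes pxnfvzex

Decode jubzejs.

f(5)→a(0) and i(8)→z(25) fit y≡17x+19 (mod 26); the inverse of 17 mod 26 is 23. Each letter's alphabet position (a=0..z=25) is mapped through 17·x+19 mod 26 — an affine cipher.
Decoding jubzejs: j(9)→23·(9−19)≡4=e; u(20)→23·(20−19)≡23=x; b(1)→23·(1−19)≡2=c; z(25)→23·(25−19)≡8=i; e(4)→23·(4−19)≡19=t; j(9)→23·(9−19)≡4=e; s(18)→23·(18−19)≡3=d (all mod 26).

excited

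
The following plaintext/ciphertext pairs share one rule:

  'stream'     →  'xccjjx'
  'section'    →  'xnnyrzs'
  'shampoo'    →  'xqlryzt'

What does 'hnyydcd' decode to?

Shifts by position in stream: pos 0: s→x (+5), pos 1: t→c (+9), pos 2: r→c (+11), pos 3: e→j (+5), pos 4: a→j (+9), pos 5: m→x (+11) — repeating every 3. It's a Vigenère-style cipher with numeric key [5,9,11]: position i shifts by key[i mod 3].
Reversing it on hnyydcd: h−5=c, n−9=e, y−11=n, y−5=t, d−9=u, c−11=r, d−5=y.

century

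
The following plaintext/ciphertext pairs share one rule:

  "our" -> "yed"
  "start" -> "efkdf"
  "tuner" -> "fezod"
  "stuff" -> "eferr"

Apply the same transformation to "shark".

The shift depends on letter class: consonant r→d is +12, but vowel o→y is +10. Two shifts are in play — +10 for a/e/i/o/u, +12 for every other letter.
On shark: s(cons)+12=e, h(cons)+12=t, a(vowel)+10=k, r(cons)+12=d, k(cons)+12=w.

etkdw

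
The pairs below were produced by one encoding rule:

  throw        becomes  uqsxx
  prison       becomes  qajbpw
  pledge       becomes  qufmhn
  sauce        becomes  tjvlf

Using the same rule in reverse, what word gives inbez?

Shifts by position in throw: pos 0: t→u (+1), pos 1: h→q (+9), pos 2: r→s (+1), pos 3: o→x (+9) — repeating every 2. It's a Vigenère-style cipher with numeric key [1,9]: position i shifts by key[i mod 2].
Decoding inbez: i−1=h, n−9=e, b−1=a, e−9=v, z−1=y.

heavy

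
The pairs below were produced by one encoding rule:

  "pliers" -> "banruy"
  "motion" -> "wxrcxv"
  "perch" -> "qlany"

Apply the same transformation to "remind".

mwrvna

The output letters match the input read backwards, each shifted +9: pliers reversed is sreilp. Two steps: reverse the string, then apply a Caesar shift of +9.
On remind: reverse → dnimer; then shift: d+9=m, n+9=w, i+9=r, m+9=v, e+9=n, r+9=a.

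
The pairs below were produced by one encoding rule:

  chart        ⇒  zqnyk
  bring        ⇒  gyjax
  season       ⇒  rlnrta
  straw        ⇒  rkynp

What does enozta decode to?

falcon

c(2)→z(25) and h(7)→q(16) fit y≡19x+13 (mod 26); the inverse of 19 mod 26 is 11. Each letter's alphabet position (a=0..z=25) is mapped through 19·x+13 mod 26 — an affine cipher.
Decoding enozta: e(4)→11·(4−13)≡5=f; n(13)→11·(13−13)≡0=a; o(14)→11·(14−13)≡11=l; z(25)→11·(25−13)≡2=c; t(19)→11·(19−13)≡14=o; a(0)→11·(0−13)≡13=n (all mod 26).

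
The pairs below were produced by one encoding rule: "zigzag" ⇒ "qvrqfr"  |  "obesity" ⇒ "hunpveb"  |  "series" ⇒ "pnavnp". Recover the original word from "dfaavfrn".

z(25)→q(16) and i(8)→v(21) fit y≡15x+5 (mod 26); the inverse of 15 mod 26 is 7. Treating letters as 0–25, the rule is x ↦ 15x + 5 (mod 26).
Undoing it on dfaavfrn: d(3)→7·(3−5)≡12=m; f(5)→7·(5−5)≡0=a; a(0)→7·(0−5)≡17=r; a(0)→7·(0−5)≡17=r; v(21)→7·(21−5)≡8=i; f(5)→7·(5−5)≡0=a; r(17)→7·(17−5)≡6=g; n(13)→7·(13−5)≡4=e (all mod 26).

marriage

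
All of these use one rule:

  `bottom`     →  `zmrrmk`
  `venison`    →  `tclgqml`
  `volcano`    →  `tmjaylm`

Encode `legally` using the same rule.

jceyjjw

Compare letters: b→z is +24, o→m is +24, t→r is +24 — a constant shift. This is a Caesar cipher with shift 24.
Applying it to legally: l+24=j, e+24=c, g+24=e, a+24=y, l+24=j, l+24=j, y+24=w.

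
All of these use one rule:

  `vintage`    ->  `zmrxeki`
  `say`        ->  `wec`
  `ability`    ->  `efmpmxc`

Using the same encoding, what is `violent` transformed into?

zmspirx

Compare letters: v→z is +4, i→m is +4, n→r is +4 — a constant shift. Every letter moves 4 places later in the alphabet, wrapping around z→a.
Applying it to violent: v+4=z, i+4=m, o+4=s, l+4=p, e+4=i, n+4=r, t+4=x.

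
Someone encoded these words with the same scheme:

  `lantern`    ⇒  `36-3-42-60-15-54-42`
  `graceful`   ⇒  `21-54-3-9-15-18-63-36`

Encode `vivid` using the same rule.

With a=1..z=26, the number is 3·pos.
On vivid: v=22→66, i=9→27, v=22→66, i=9→27, d=4→12.

66-27-66-27-12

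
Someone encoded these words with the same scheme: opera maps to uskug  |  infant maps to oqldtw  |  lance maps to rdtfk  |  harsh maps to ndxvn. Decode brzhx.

voter

Shifts by position in opera: pos 0: o→u (+6), pos 1: p→s (+3), pos 2: e→k (+6), pos 3: r→u (+3) — repeating every 2. A repeating key of period 2 is used — shifts +6, +3 over and over.
Decoding brzhx: b−6=v, r−3=o, z−6=t, h−3=e, x−6=r.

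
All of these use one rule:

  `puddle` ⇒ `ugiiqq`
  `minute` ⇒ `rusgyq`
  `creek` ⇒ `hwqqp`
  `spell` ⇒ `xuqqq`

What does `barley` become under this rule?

gmwqqd

The shift depends on letter class: consonant p→u is +5, but vowel u→g is +12. Vowels shift forward by 12 and consonants shift forward by 5.
Applying it to barley: b(cons)+5=g, a(vowel)+12=m, r(cons)+5=w, l(cons)+5=q, e(vowel)+12=q, y(cons)+5=d.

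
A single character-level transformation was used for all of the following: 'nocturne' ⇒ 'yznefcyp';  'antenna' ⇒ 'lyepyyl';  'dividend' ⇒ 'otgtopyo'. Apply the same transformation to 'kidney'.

Compare letters: n→y is +11, o→z is +11, c→n is +11 — a constant shift. Every letter moves 11 places later in the alphabet, wrapping around z→a.
On kidney: k+11=v, i+11=t, d+11=o, n+11=y, e+11=p, y+11=j.

vtoypj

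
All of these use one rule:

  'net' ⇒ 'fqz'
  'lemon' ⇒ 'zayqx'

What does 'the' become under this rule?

Two steps: reverse the string, then apply a Caesar shift of +12.
On the: reverse → eht; then shift: e+12=q, h+12=t, t+12=f.

qtf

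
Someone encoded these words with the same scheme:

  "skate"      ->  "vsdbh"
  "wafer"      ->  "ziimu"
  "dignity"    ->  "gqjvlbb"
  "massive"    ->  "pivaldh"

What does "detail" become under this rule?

gmwilt

Shifts by position in skate: pos 0: s→v (+3), pos 1: k→s (+8), pos 2: a→d (+3), pos 3: t→b (+8) — repeating every 2. It's a Vigenère-style cipher with numeric key [3,8]: position i shifts by key[i mod 2].
On detail: d+3=g, e+8=m, t+3=w, a+8=i, i+3=l, l+8=t.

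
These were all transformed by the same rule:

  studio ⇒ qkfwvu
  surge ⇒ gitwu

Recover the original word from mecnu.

Two steps: reverse the string, then apply a Caesar shift of +2.
Decoding mecnu: shift back: m−2=k, e−2=c, c−2=a, n−2=l, u−2=s → kcals; then reverse → slack.

slack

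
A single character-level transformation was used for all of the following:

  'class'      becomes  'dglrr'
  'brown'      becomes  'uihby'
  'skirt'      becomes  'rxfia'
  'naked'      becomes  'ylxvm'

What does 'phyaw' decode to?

month

c(2)→d(3) and l(11)→g(6) fit y≡9x+11 (mod 26); the inverse of 9 mod 26 is 3. This is an affine cipher: with a=0,…,z=25, each position x becomes (9x+11) mod 26.
Decoding phyaw: p(15)→3·(15−11)≡12=m; h(7)→3·(7−11)≡14=o; y(24)→3·(24−11)≡13=n; a(0)→3·(0−11)≡19=t; w(22)→3·(22−11)≡7=h (all mod 26).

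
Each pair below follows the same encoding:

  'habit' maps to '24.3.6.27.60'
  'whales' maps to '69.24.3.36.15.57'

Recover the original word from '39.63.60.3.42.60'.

mutant

h(#8)→24 and a(#1)→3: differences scale by 3, so n = 3·pos + 0. With a=1..z=26, the number is 3·pos.
Decoding 39.63.60.3.42.60: 39→(39−0)÷3=13=m, 63→(63−0)÷3=21=u, 60→(60−0)÷3=20=t, 3→(3−0)÷3=1=a, 42→(42−0)÷3=14=n, 60→(60−0)÷3=20=t.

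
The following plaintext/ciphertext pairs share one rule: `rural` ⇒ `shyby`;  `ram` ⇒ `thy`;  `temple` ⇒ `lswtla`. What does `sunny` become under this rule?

fuubz

The word is reversed, then every letter is shifted forward by 7.
On sunny: reverse → ynnus; then shift: y+7=f, n+7=u, n+7=u, u+7=b, s+7=z.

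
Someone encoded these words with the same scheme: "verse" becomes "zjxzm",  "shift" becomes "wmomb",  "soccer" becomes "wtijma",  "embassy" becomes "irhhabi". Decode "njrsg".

In verse: v→z is +4, e→j is +5, r→x is +6, s→z is +7 — the shift increases by 1 each position. Letter i (0-indexed) is shifted by i+4, so successive shifts are 4, 5, 6, ….
Reversing it on njrsg: n−4=j, j−5=e, r−6=l, s−7=l, g−8=y.

jelly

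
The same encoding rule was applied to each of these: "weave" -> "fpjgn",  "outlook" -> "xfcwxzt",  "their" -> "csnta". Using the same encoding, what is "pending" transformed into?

Shifts by position in weave: pos 0: w→f (+9), pos 1: e→p (+11), pos 2: a→j (+9), pos 3: v→g (+11) — repeating every 2. The shifts repeat in a cycle of length 2: positions 0,1,… shift by +9, +11, then the pattern repeats.
Applying it to pending: p+9=y, e+11=p, n+9=w, d+11=o, i+9=r, n+11=y, g+9=p.

ypworyp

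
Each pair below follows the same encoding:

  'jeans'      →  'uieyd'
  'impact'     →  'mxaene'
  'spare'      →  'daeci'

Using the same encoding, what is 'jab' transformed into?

The shift depends on letter class: consonant j→u is +11, but vowel e→i is +4. Vowels shift forward by 4 and consonants shift forward by 11.
For jab: j(cons)+11=u, a(vowel)+4=e, b(cons)+11=m.

uem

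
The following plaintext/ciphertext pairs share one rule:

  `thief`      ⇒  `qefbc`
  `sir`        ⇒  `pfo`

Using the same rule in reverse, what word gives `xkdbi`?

angel

Every letter moves 23 places later in the alphabet, wrapping around z→a.
Undoing it on xkdbi: x−23=a, k−23=n, d−23=g, b−23=e, i−23=l.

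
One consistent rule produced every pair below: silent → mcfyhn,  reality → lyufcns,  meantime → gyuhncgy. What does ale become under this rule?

Compare letters: s→m is +20, i→c is +20, l→f is +20 — a constant shift. This is a Caesar cipher with shift 20.
Applying it to ale: a+20=u, l+20=f, e+20=y.

ufy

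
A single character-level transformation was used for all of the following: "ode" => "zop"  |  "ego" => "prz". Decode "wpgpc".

lever

Every letter moves 11 places later in the alphabet, wrapping around z→a.
Decoding wpgpc: w−11=l, p−11=e, g−11=v, p−11=e, c−11=r.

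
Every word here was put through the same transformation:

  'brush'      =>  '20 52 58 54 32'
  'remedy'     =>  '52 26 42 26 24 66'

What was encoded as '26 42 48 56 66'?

empty

With a=1..z=26, the number is 2·pos + 16.
Reversing it on 26 42 48 56 66: 26→(26−16)÷2=5=e, 42→(42−16)÷2=13=m, 48→(48−16)÷2=16=p, 56→(56−16)÷2=20=t, 66→(66−16)÷2=25=y.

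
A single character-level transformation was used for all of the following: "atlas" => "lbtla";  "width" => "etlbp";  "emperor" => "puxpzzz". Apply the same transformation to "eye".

The rule splits by letter class: vowels +11, consonants +8.
For eye: e(vowel)+11=p, y(cons)+8=g, e(vowel)+11=p.

pgp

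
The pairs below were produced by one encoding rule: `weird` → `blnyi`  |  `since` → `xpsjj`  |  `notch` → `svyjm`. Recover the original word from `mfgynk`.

Shifts by position in weird: pos 0: w→b (+5), pos 1: e→l (+7), pos 2: i→n (+5), pos 3: r→y (+7) — repeating every 2. It's a Vigenère-style cipher with numeric key [5,7]: position i shifts by key[i mod 2].
Reversing it on mfgynk: m−5=h, f−7=y, g−5=b, y−7=r, n−5=i, k−7=d.

hybrid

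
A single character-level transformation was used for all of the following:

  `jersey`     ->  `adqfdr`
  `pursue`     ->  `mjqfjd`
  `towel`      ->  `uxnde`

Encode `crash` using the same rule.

j(9)→a(0) and e(4)→d(3) fit y≡15x+21 (mod 26); the inverse of 15 mod 26 is 7. Treating letters as 0–25, the rule is x ↦ 15x + 21 (mod 26).
For crash: c(2)→15·2+21≡25=z; r(17)→15·17+21≡16=q; a(0)→15·0+21≡21=v; s(18)→15·18+21≡5=f; h(7)→15·7+21≡22=w (all mod 26).

zqvfw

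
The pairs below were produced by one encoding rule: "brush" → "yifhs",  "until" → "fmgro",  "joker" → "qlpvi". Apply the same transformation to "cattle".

xzggov

Each pair mirrors across the alphabet (b↔y, r↔i, u↔f): positions sum to 25. Letters are reflected about the middle of the alphabet (position → 25−position): Atbash.
Applying it to cattle: c↔x, a↔z, t↔g, t↔g, l↔o, e↔v.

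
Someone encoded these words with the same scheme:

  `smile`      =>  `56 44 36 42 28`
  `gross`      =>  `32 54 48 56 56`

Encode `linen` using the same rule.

s(#19)→56 and m(#13)→44: differences scale by 2, so n = 2·pos + 18. With a=1..z=26, the number is 2·pos + 18.
For linen: l=12→42, i=9→36, n=14→46, e=5→28, n=14→46.

42 36 46 28 46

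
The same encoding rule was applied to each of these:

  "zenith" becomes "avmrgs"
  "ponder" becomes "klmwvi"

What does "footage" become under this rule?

ullgztv

Letters are reflected about the middle of the alphabet (position → 25−position): Atbash.
On footage: f↔u, o↔l, o↔l, t↔g, a↔z, g↔t, e↔v.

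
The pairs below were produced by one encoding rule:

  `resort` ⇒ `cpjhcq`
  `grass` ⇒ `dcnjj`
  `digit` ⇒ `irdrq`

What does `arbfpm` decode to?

nickel

r(17)→c(2) and e(4)→p(15) fit y≡7x+13 (mod 26); the inverse of 7 mod 26 is 15. Treating letters as 0–25, the rule is x ↦ 7x + 13 (mod 26).
Reversing it on arbfpm: a(0)→15·(0−13)≡13=n; r(17)→15·(17−13)≡8=i; b(1)→15·(1−13)≡2=c; f(5)→15·(5−13)≡10=k; p(15)→15·(15−13)≡4=e; m(12)→15·(12−13)≡11=l (all mod 26).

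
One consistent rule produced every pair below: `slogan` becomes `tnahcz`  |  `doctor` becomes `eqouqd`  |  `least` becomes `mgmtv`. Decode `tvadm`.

Shifts by position in slogan: pos 0: s→t (+1), pos 1: l→n (+2), pos 2: o→a (+12), pos 3: g→h (+1), pos 4: a→c (+2), pos 5: n→z (+12) — repeating every 3. A repeating key of period 3 is used — shifts +1, +2, +12 over and over.
Decoding tvadm: t−1=s, v−2=t, a−12=o, d−1=c, m−2=k.

stock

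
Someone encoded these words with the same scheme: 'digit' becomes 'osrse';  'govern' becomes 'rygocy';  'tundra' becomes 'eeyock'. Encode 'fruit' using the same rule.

The shift depends on letter class: consonant d→o is +11, but vowel i→s is +10. Vowels shift forward by 10 and consonants shift forward by 11.
For fruit: f(cons)+11=q, r(cons)+11=c, u(vowel)+10=e, i(vowel)+10=s, t(cons)+11=e.

qcese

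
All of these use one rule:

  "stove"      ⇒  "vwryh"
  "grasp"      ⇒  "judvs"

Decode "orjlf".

Compare letters: s→v is +3, t→w is +3, o→r is +3 — a constant shift. This is a Caesar cipher with shift 3.
Decoding orjlf: o−3=l, r−3=o, j−3=g, l−3=i, f−3=c.

logic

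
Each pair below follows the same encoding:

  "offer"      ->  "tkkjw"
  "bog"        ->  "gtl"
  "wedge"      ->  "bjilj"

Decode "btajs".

woven

Every letter moves 5 places later in the alphabet, wrapping around z→a.
Reversing it on btajs: b−5=w, t−5=o, a−5=v, j−5=e, s−5=n.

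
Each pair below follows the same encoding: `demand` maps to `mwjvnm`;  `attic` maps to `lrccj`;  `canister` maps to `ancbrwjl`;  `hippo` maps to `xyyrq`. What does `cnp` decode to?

The word is reversed, then every letter is shifted forward by 9.
Undoing it on cnp: shift back: c−9=t, n−9=e, p−9=g → teg; then reverse → get.

get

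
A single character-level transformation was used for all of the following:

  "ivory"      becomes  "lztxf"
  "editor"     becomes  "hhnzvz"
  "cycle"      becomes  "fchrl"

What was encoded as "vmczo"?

In ivory: i→l is +3, v→z is +4, o→t is +5, r→x is +6 — the shift increases by 1 each position. Letter i (0-indexed) is shifted by i+3, so successive shifts are 3, 4, 5, ….
Undoing it on vmczo: v−3=s, m−4=i, c−5=x, z−6=t, o−7=h.

sixth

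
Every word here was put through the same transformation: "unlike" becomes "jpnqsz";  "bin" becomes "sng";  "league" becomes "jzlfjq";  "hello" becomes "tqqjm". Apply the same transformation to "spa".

fux

The output letters match the input read backwards, each shifted +5: unlike reversed is ekilnu. The word is reversed, then every letter is shifted forward by 5.
On spa: reverse → aps; then shift: a+5=f, p+5=u, s+5=x.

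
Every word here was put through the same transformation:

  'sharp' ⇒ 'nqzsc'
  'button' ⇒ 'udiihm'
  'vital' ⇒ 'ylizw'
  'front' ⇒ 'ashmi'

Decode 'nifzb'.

steak

s(18)→n(13) and h(7)→q(16) fit y≡21x+25 (mod 26); the inverse of 21 mod 26 is 5. Each letter's alphabet position (a=0..z=25) is mapped through 21·x+25 mod 26 — an affine cipher.
Decoding nifzb: n(13)→5·(13−25)≡18=s; i(8)→5·(8−25)≡19=t; f(5)→5·(5−25)≡4=e; z(25)→5·(25−25)≡0=a; b(1)→5·(1−25)≡10=k (all mod 26).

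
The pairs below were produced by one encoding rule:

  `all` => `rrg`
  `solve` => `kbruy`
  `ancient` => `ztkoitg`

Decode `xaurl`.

The output letters match the input read backwards, each shifted +6: all reversed is lla. The word is reversed, then every letter is shifted forward by 6.
Decoding xaurl: shift back: x−6=r, a−6=u, u−6=o, r−6=l, l−6=f → ruolf; then reverse → flour.

flour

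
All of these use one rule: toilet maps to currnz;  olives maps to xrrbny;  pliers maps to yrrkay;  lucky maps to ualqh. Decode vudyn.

mouse

Shifts by position in toilet: pos 0: t→c (+9), pos 1: o→u (+6), pos 2: i→r (+9), pos 3: l→r (+6) — repeating every 2. A repeating key of period 2 is used — shifts +9, +6 over and over.
Undoing it on vudyn: v−9=m, u−6=o, d−9=u, y−6=s, n−9=e.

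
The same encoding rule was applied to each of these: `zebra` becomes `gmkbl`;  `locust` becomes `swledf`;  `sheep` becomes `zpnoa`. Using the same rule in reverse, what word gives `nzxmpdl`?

grocery

Each letter shifts forward by (position + 7), i.e. 7, 8, 9, … — the shift grows by one for each successive letter.
Reversing it on nzxmpdl: n−7=g, z−8=r, x−9=o, m−10=c, p−11=e, d−12=r, l−13=y.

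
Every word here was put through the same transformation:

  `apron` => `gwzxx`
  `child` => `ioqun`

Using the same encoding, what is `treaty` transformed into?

In apron: a→g is +6, p→w is +7, r→z is +8, o→x is +9 — the shift increases by 1 each position. Letter i (0-indexed) is shifted by i+6, so successive shifts are 6, 7, 8, ….
On treaty: t+6=z, r+7=y, e+8=m, a+9=j, t+10=d, y+11=j.

zymjdj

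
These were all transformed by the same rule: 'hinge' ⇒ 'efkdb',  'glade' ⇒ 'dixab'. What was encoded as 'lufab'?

oxide

Each letter is shifted forward by 23 in the alphabet (a Caesar shift of +23).
Decoding lufab: l−23=o, u−23=x, f−23=i, a−23=d, b−23=e.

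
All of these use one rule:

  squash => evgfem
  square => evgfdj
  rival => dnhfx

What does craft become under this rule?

Shifts by position in squash: pos 0: s→e (+12), pos 1: q→v (+5), pos 2: u→g (+12), pos 3: a→f (+5) — repeating every 2. A repeating key of period 2 is used — shifts +12, +5 over and over.
On craft: c+12=o, r+5=w, a+12=m, f+5=k, t+12=f.

owmkf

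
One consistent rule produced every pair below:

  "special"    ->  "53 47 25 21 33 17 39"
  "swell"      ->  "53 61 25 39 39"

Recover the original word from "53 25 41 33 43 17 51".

seminar

s(#19)→53 and p(#16)→47: differences scale by 2, so n = 2·pos + 15. Each letter becomes 2×(its alphabet position, a=1..z=26) + 15.
Decoding 53 25 41 33 43 17 51: 53→(53−15)÷2=19=s, 25→(25−15)÷2=5=e, 41→(41−15)÷2=13=m, 33→(33−15)÷2=9=i, 43→(43−15)÷2=14=n, 17→(17−15)÷2=1=a, 51→(51−15)÷2=18=r.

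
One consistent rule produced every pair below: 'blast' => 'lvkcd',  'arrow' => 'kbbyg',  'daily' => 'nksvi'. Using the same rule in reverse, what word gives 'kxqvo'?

Compare letters: b→l is +10, l→v is +10, a→k is +10 — a constant shift. This is a Caesar cipher with shift 10.
Reversing it on kxqvo: k−10=a, x−10=n, q−10=g, v−10=l, o−10=e.

angle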